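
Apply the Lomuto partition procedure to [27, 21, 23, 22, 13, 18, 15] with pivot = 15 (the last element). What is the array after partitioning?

Lomuto partition with pivot = 15:

Initial array: [27, 21, 23, 22, 13, 18, 15]

arr[0]=27 > 15: no swap
arr[1]=21 > 15: no swap
arr[2]=23 > 15: no swap
arr[3]=22 > 15: no swap
arr[4]=13 <= 15: swap with position 0, array becomes [13, 21, 23, 22, 27, 18, 15]
arr[5]=18 > 15: no swap

Place pivot at position 1: [13, 15, 23, 22, 27, 18, 21]
Pivot position: 1

After partitioning with pivot 15, the array becomes [13, 15, 23, 22, 27, 18, 21]. The pivot is placed at index 1. All elements to the left of the pivot are <= 15, and all elements to the right are > 15.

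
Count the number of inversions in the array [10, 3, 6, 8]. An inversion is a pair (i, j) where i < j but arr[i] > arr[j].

Finding inversions in [10, 3, 6, 8]:

(0, 1): arr[0]=10 > arr[1]=3
(0, 2): arr[0]=10 > arr[2]=6
(0, 3): arr[0]=10 > arr[3]=8

Total inversions: 3

The array has 3 inversion(s): (0,1), (0,2), (0,3). Each pair (i,j) satisfies i < j and arr[i] > arr[j].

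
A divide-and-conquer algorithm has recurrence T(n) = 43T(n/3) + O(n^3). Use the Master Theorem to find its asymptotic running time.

Master Theorem for T(n) = 43T(n/3) + O(n^3):

a = 43, b = 3, c = 3
log_b(a) = log_3(43) = 3.4236

Case 1: c = 3 < log_3(43) = 3.4236
T(n) = O(n^(log_3 43))

For T(n) = 43T(n/3) + O(n^3): log_3(43) = 3.4236. This is Case 1 of the Master Theorem (c < log_b(a), work dominated by leaves), giving O(n^(log_3 43)).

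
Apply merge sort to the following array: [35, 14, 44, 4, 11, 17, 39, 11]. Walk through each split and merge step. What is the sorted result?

Merge sort trace:

Split: [35, 14, 44, 4, 11, 17, 39, 11] -> [35, 14, 44, 4] and [11, 17, 39, 11]
  Split: [35, 14, 44, 4] -> [35, 14] and [44, 4]
    Split: [35, 14] -> [35] and [14]
    Merge: [35] + [14] -> [14, 35]
    Split: [44, 4] -> [44] and [4]
    Merge: [44] + [4] -> [4, 44]
  Merge: [14, 35] + [4, 44] -> [4, 14, 35, 44]
  Split: [11, 17, 39, 11] -> [11, 17] and [39, 11]
    Split: [11, 17] -> [11] and [17]
    Merge: [11] + [17] -> [11, 17]
    Split: [39, 11] -> [39] and [11]
    Merge: [39] + [11] -> [11, 39]
  Merge: [11, 17] + [11, 39] -> [11, 11, 17, 39]
Merge: [4, 14, 35, 44] + [11, 11, 17, 39] -> [4, 11, 11, 14, 17, 35, 39, 44]

Final sorted array: [4, 11, 11, 14, 17, 35, 39, 44]

The merge sort proceeds by recursively splitting the array and merging sorted halves.
After all merges, the sorted array is [4, 11, 11, 14, 17, 35, 39, 44].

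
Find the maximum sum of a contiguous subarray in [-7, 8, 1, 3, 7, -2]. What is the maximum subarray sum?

Using Kadane's algorithm on [-7, 8, 1, 3, 7, -2]:

Scanning through the array:
Position 1 (value 8): max_ending_here = 8, max_so_far = 8
Position 2 (value 1): max_ending_here = 9, max_so_far = 9
Position 3 (value 3): max_ending_here = 12, max_so_far = 12
Position 4 (value 7): max_ending_here = 19, max_so_far = 19
Position 5 (value -2): max_ending_here = 17, max_so_far = 19

Maximum subarray: [8, 1, 3, 7]
Maximum sum: 19

The maximum subarray is [8, 1, 3, 7] with sum 19. This subarray runs from index 1 to index 4.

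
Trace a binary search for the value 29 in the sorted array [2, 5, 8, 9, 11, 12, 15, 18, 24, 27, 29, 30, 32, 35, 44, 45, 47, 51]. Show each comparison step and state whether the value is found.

Binary search for 29 in [2, 5, 8, 9, 11, 12, 15, 18, 24, 27, 29, 30, 32, 35, 44, 45, 47, 51]:

lo=0, hi=17, mid=8, arr[mid]=24 -> 24 < 29, search right half
lo=9, hi=17, mid=13, arr[mid]=35 -> 35 > 29, search left half
lo=9, hi=12, mid=10, arr[mid]=29 -> Found target at index 10!

Binary search finds 29 at index 10 after 3 comparisons. The search repeatedly halves the search space by comparing with the middle element.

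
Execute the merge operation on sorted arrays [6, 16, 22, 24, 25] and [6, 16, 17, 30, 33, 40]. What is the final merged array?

Merging process:

Compare 6 vs 6: take 6 from left. Merged: [6]
Compare 16 vs 6: take 6 from right. Merged: [6, 6]
Compare 16 vs 16: take 16 from left. Merged: [6, 6, 16]
Compare 22 vs 16: take 16 from right. Merged: [6, 6, 16, 16]
Compare 22 vs 17: take 17 from right. Merged: [6, 6, 16, 16, 17]
Compare 22 vs 30: take 22 from left. Merged: [6, 6, 16, 16, 17, 22]
Compare 24 vs 30: take 24 from left. Merged: [6, 6, 16, 16, 17, 22, 24]
Compare 25 vs 30: take 25 from left. Merged: [6, 6, 16, 16, 17, 22, 24, 25]
Append remaining from right: [30, 33, 40]. Merged: [6, 6, 16, 16, 17, 22, 24, 25, 30, 33, 40]

Final merged array: [6, 6, 16, 16, 17, 22, 24, 25, 30, 33, 40]
Total comparisons: 8

The merged array is [6, 6, 16, 16, 17, 22, 24, 25, 30, 33, 40], requiring 8 comparisons. The merge step runs in O(n) time where n is the total number of elements.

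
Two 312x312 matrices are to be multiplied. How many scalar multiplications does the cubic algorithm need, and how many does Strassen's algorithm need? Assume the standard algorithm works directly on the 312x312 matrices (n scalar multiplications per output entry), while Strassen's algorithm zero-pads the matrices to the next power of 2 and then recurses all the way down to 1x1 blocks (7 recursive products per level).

Matrix multiplication for 312x312 matrices:

Strassen's algorithm requires power-of-2 dimensions. Pad 312x312 to 512x512 (next power of 2).

Standard algorithm: 312^3 = 30371328 multiplications
Strassen's algorithm: 7^(log2(512)) = 7^9 = 40353607 multiplications
Difference: 30371328 - 40353607 = -9982279 (Strassen uses MORE here due to padding overhead — for small or just-over-power-of-2 n, padding can outweigh the per-level savings)

Standard: 30371328 multiplications (312^3). Strassen: 40353607 multiplications (7^9, after padding to 512x512). Strassen reduces 8 recursive multiplications to 7 at each level.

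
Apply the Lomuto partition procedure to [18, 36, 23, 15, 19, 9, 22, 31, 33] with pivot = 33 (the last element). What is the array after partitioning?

Lomuto partition with pivot = 33:

Initial array: [18, 36, 23, 15, 19, 9, 22, 31, 33]

arr[0]=18 <= 33: swap with position 0, array becomes [18, 36, 23, 15, 19, 9, 22, 31, 33]
arr[1]=36 > 33: no swap
arr[2]=23 <= 33: swap with position 1, array becomes [18, 23, 36, 15, 19, 9, 22, 31, 33]
arr[3]=15 <= 33: swap with position 2, array becomes [18, 23, 15, 36, 19, 9, 22, 31, 33]
arr[4]=19 <= 33: swap with position 3, array becomes [18, 23, 15, 19, 36, 9, 22, 31, 33]
arr[5]=9 <= 33: swap with position 4, array becomes [18, 23, 15, 19, 9, 36, 22, 31, 33]
arr[6]=22 <= 33: swap with position 5, array becomes [18, 23, 15, 19, 9, 22, 36, 31, 33]
arr[7]=31 <= 33: swap with position 6, array becomes [18, 23, 15, 19, 9, 22, 31, 36, 33]

Place pivot at position 7: [18, 23, 15, 19, 9, 22, 31, 33, 36]
Pivot position: 7

After partitioning with pivot 33, the array becomes [18, 23, 15, 19, 9, 22, 31, 33, 36]. The pivot is placed at index 7. All elements to the left of the pivot are <= 33, and all elements to the right are > 33.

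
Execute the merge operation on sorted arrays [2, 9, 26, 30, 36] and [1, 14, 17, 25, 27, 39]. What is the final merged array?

Merging process:

Compare 2 vs 1: take 1 from right. Merged: [1]
Compare 2 vs 14: take 2 from left. Merged: [1, 2]
Compare 9 vs 14: take 9 from left. Merged: [1, 2, 9]
Compare 26 vs 14: take 14 from right. Merged: [1, 2, 9, 14]
Compare 26 vs 17: take 17 from right. Merged: [1, 2, 9, 14, 17]
Compare 26 vs 25: take 25 from right. Merged: [1, 2, 9, 14, 17, 25]
Compare 26 vs 27: take 26 from left. Merged: [1, 2, 9, 14, 17, 25, 26]
Compare 30 vs 27: take 27 from right. Merged: [1, 2, 9, 14, 17, 25, 26, 27]
Compare 30 vs 39: take 30 from left. Merged: [1, 2, 9, 14, 17, 25, 26, 27, 30]
Compare 36 vs 39: take 36 from left. Merged: [1, 2, 9, 14, 17, 25, 26, 27, 30, 36]
Append remaining from right: [39]. Merged: [1, 2, 9, 14, 17, 25, 26, 27, 30, 36, 39]

Final merged array: [1, 2, 9, 14, 17, 25, 26, 27, 30, 36, 39]
Total comparisons: 10

The merged array is [1, 2, 9, 14, 17, 25, 26, 27, 30, 36, 39], requiring 10 comparisons. The merge step runs in O(n) time where n is the total number of elements.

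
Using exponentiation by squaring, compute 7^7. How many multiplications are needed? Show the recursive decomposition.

Computing 7^7 by squaring (build up from 7^1; each line after the first costs one multiplication):

7^1 = 7
7^2 = (7^1)^2 = 7^2 = 49
7^3 = 7 * 7^2 = 7 * 49 = 343
7^6 = (7^3)^2 = 343^2 = 117649
7^7 = 7 * 7^6 = 7 * 117649 = 823543

Result: 823543
Multiplications needed: 4 (4 lines after 7^1)

7^7 = 823543. Using exponentiation by squaring, this requires 4 multiplications. The key idea: if the exponent is even, square the half-power; if odd, multiply by the base once.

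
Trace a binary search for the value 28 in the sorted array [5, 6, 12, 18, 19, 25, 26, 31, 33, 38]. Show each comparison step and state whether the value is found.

Binary search for 28 in [5, 6, 12, 18, 19, 25, 26, 31, 33, 38]:

lo=0, hi=9, mid=4, arr[mid]=19 -> 19 < 28, search right half
lo=5, hi=9, mid=7, arr[mid]=31 -> 31 > 28, search left half
lo=5, hi=6, mid=5, arr[mid]=25 -> 25 < 28, search right half
lo=6, hi=6, mid=6, arr[mid]=26 -> 26 < 28, search right half
lo=7 > hi=6, target 28 not found

Binary search determines that 28 is not in the array after 4 comparisons. The search space was exhausted without finding the target.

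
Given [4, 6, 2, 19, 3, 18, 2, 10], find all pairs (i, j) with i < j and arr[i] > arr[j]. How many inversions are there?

Finding inversions in [4, 6, 2, 19, 3, 18, 2, 10]:

(0, 2): arr[0]=4 > arr[2]=2
(0, 4): arr[0]=4 > arr[4]=3
(0, 6): arr[0]=4 > arr[6]=2
(1, 2): arr[1]=6 > arr[2]=2
(1, 4): arr[1]=6 > arr[4]=3
(1, 6): arr[1]=6 > arr[6]=2
(3, 4): arr[3]=19 > arr[4]=3
(3, 5): arr[3]=19 > arr[5]=18
(3, 6): arr[3]=19 > arr[6]=2
(3, 7): arr[3]=19 > arr[7]=10
(4, 6): arr[4]=3 > arr[6]=2
(5, 6): arr[5]=18 > arr[6]=2
(5, 7): arr[5]=18 > arr[7]=10

Total inversions: 13

The array has 13 inversion(s): (0,2), (0,4), (0,6), (1,2), (1,4), (1,6), (3,4), (3,5), (3,6), (3,7), (4,6), (5,6), (5,7). Each pair (i,j) satisfies i < j and arr[i] > arr[j].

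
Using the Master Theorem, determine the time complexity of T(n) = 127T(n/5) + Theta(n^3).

Master Theorem for T(n) = 127T(n/5) + O(n^3):

a = 127, b = 5, c = 3
log_b(a) = log_5(127) = 3.0099

Case 1: c = 3 < log_5(127) = 3.0099
T(n) = O(n^(log_5 127))

For T(n) = 127T(n/5) + O(n^3): log_5(127) = 3.0099. This is Case 1 of the Master Theorem (c < log_b(a), work dominated by leaves), giving O(n^(log_5 127)).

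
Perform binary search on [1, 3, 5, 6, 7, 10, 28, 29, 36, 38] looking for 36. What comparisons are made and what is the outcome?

Binary search for 36 in [1, 3, 5, 6, 7, 10, 28, 29, 36, 38]:

lo=0, hi=9, mid=4, arr[mid]=7 -> 7 < 36, search right half
lo=5, hi=9, mid=7, arr[mid]=29 -> 29 < 36, search right half
lo=8, hi=9, mid=8, arr[mid]=36 -> Found target at index 8!

Binary search finds 36 at index 8 after 3 comparisons. The search repeatedly halves the search space by comparing with the middle element.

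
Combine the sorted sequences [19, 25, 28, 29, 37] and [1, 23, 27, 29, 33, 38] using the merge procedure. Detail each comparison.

Merging process:

Compare 19 vs 1: take 1 from right. Merged: [1]
Compare 19 vs 23: take 19 from left. Merged: [1, 19]
Compare 25 vs 23: take 23 from right. Merged: [1, 19, 23]
Compare 25 vs 27: take 25 from left. Merged: [1, 19, 23, 25]
Compare 28 vs 27: take 27 from right. Merged: [1, 19, 23, 25, 27]
Compare 28 vs 29: take 28 from left. Merged: [1, 19, 23, 25, 27, 28]
Compare 29 vs 29: take 29 from left. Merged: [1, 19, 23, 25, 27, 28, 29]
Compare 37 vs 29: take 29 from right. Merged: [1, 19, 23, 25, 27, 28, 29, 29]
Compare 37 vs 33: take 33 from right. Merged: [1, 19, 23, 25, 27, 28, 29, 29, 33]
Compare 37 vs 38: take 37 from left. Merged: [1, 19, 23, 25, 27, 28, 29, 29, 33, 37]
Append remaining from right: [38]. Merged: [1, 19, 23, 25, 27, 28, 29, 29, 33, 37, 38]

Final merged array: [1, 19, 23, 25, 27, 28, 29, 29, 33, 37, 38]
Total comparisons: 10

The merged array is [1, 19, 23, 25, 27, 28, 29, 29, 33, 37, 38], requiring 10 comparisons. The merge step runs in O(n) time where n is the total number of elements.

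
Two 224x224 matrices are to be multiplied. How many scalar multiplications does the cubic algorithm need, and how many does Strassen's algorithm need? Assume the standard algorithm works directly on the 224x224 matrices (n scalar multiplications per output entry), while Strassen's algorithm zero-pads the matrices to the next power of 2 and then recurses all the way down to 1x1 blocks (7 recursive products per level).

Matrix multiplication for 224x224 matrices:

Strassen's algorithm requires power-of-2 dimensions. Pad 224x224 to 256x256 (next power of 2).

Standard algorithm: 224^3 = 11239424 multiplications
Strassen's algorithm: 7^(log2(256)) = 7^8 = 5764801 multiplications
Savings: 11239424 - 5764801 = 5474623 multiplications

Standard: 11239424 multiplications (224^3). Strassen: 5764801 multiplications (7^8, after padding to 256x256). Strassen reduces 8 recursive multiplications to 7 at each level.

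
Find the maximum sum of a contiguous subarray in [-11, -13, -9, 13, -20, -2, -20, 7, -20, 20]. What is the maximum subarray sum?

Using Kadane's algorithm on [-11, -13, -9, 13, -20, -2, -20, 7, -20, 20]:

Scanning through the array:
Position 1 (value -13): max_ending_here = -13, max_so_far = -11
Position 2 (value -9): max_ending_here = -9, max_so_far = -9
Position 3 (value 13): max_ending_here = 13, max_so_far = 13
Position 4 (value -20): max_ending_here = -7, max_so_far = 13
Position 5 (value -2): max_ending_here = -2, max_so_far = 13
Position 6 (value -20): max_ending_here = -20, max_so_far = 13
Position 7 (value 7): max_ending_here = 7, max_so_far = 13
Position 8 (value -20): max_ending_here = -13, max_so_far = 13
Position 9 (value 20): max_ending_here = 20, max_so_far = 20

Maximum subarray: [20]
Maximum sum: 20

The maximum subarray is [20] with sum 20. This subarray runs from index 9 to index 9.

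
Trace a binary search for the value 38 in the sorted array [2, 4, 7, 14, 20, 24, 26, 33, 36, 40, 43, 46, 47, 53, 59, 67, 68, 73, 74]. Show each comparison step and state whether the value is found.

Binary search for 38 in [2, 4, 7, 14, 20, 24, 26, 33, 36, 40, 43, 46, 47, 53, 59, 67, 68, 73, 74]:

lo=0, hi=18, mid=9, arr[mid]=40 -> 40 > 38, search left half
lo=0, hi=8, mid=4, arr[mid]=20 -> 20 < 38, search right half
lo=5, hi=8, mid=6, arr[mid]=26 -> 26 < 38, search right half
lo=7, hi=8, mid=7, arr[mid]=33 -> 33 < 38, search right half
lo=8, hi=8, mid=8, arr[mid]=36 -> 36 < 38, search right half
lo=9 > hi=8, target 38 not found

Binary search determines that 38 is not in the array after 5 comparisons. The search space was exhausted without finding the target.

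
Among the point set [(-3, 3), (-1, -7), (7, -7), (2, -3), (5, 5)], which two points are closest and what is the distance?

Computing all pairwise distances among 5 points:

d((-3, 3), (-1, -7)) = 10.198
d((-3, 3), (7, -7)) = 14.1421
d((-3, 3), (2, -3)) = 7.8102
d((-3, 3), (5, 5)) = 8.2462
d((-1, -7), (7, -7)) = 8.0
d((-1, -7), (2, -3)) = 5.0 <-- minimum
d((-1, -7), (5, 5)) = 13.4164
d((7, -7), (2, -3)) = 6.4031
d((7, -7), (5, 5)) = 12.1655
d((2, -3), (5, 5)) = 8.544

Closest pair: (-1, -7) and (2, -3) with distance 5.0

The closest pair is (-1, -7) and (2, -3) with Euclidean distance 5.0. For 5 points, brute-force pairwise comparison is shown above. For large n, the divide-and-conquer algorithm (sort by x, recurse on halves, check the dividing strip) achieves O(n log n).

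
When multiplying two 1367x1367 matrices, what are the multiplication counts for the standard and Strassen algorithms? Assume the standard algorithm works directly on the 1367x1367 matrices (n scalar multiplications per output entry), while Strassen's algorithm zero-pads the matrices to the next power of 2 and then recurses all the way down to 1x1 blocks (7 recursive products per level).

Matrix multiplication for 1367x1367 matrices:

Strassen's algorithm requires power-of-2 dimensions. Pad 1367x1367 to 2048x2048 (next power of 2).

Standard algorithm: 1367^3 = 2554497863 multiplications
Strassen's algorithm: 7^(log2(2048)) = 7^11 = 1977326743 multiplications
Savings: 2554497863 - 1977326743 = 577171120 multiplications

Standard: 2554497863 multiplications (1367^3). Strassen: 1977326743 multiplications (7^11, after padding to 2048x2048). Strassen reduces 8 recursive multiplications to 7 at each level.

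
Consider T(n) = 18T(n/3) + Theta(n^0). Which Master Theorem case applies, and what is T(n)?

Master Theorem for T(n) = 18T(n/3) + O(n^0):

a = 18, b = 3, c = 0
log_b(a) = log_3(18) = 2.6309

Case 1: c = 0 < log_3(18) = 2.6309
T(n) = O(n^(log_3 18))

For T(n) = 18T(n/3) + O(n^0): log_3(18) = 2.6309. This is Case 1 of the Master Theorem (c < log_b(a), work dominated by leaves), giving O(n^(log_3 18)).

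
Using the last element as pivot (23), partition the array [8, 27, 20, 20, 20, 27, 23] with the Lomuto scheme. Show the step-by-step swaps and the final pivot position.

Lomuto partition with pivot = 23:

Initial array: [8, 27, 20, 20, 20, 27, 23]

arr[0]=8 <= 23: swap with position 0, array becomes [8, 27, 20, 20, 20, 27, 23]
arr[1]=27 > 23: no swap
arr[2]=20 <= 23: swap with position 1, array becomes [8, 20, 27, 20, 20, 27, 23]
arr[3]=20 <= 23: swap with position 2, array becomes [8, 20, 20, 27, 20, 27, 23]
arr[4]=20 <= 23: swap with position 3, array becomes [8, 20, 20, 20, 27, 27, 23]
arr[5]=27 > 23: no swap

Place pivot at position 4: [8, 20, 20, 20, 23, 27, 27]
Pivot position: 4

After partitioning with pivot 23, the array becomes [8, 20, 20, 20, 23, 27, 27]. The pivot is placed at index 4. All elements to the left of the pivot are <= 23, and all elements to the right are > 23.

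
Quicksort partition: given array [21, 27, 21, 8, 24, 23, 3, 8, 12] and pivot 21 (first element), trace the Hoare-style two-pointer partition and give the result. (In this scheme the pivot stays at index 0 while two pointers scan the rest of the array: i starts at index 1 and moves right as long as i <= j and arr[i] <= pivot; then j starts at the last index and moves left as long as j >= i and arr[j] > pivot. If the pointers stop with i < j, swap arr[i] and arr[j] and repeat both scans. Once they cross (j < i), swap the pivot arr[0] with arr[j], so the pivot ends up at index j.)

Hoare-style two-pointer partition with pivot = 21:

Initial array: [21, 27, 21, 8, 24, 23, 3, 8, 12]

Pointers start at i = 1, j = 8.
i stops at index 1 (arr[1]=27 > 21), j stops at index 8 (arr[8]=12 <= 21): swap arr[1] and arr[8], array becomes [21, 12, 21, 8, 24, 23, 3, 8, 27]
i stops at index 4 (arr[4]=24 > 21), j stops at index 7 (arr[7]=8 <= 21): swap arr[4] and arr[7], array becomes [21, 12, 21, 8, 8, 23, 3, 24, 27]
i stops at index 5 (arr[5]=23 > 21), j stops at index 6 (arr[6]=3 <= 21): swap arr[5] and arr[6], array becomes [21, 12, 21, 8, 8, 3, 23, 24, 27]
i ends at 6, j ends at 5: the pointers have crossed (j < i), so scanning stops.

Swap pivot arr[0] with arr[5] to place pivot at position 5: [3, 12, 21, 8, 8, 21, 23, 24, 27]
Pivot position: 5

After partitioning with pivot 21, the array becomes [3, 12, 21, 8, 8, 21, 23, 24, 27]. The pivot is placed at index 5. All elements to the left of the pivot are <= 21, and all elements to the right are > 21.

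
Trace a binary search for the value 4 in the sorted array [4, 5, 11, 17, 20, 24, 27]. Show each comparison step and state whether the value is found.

Binary search for 4 in [4, 5, 11, 17, 20, 24, 27]:

lo=0, hi=6, mid=3, arr[mid]=17 -> 17 > 4, search left half
lo=0, hi=2, mid=1, arr[mid]=5 -> 5 > 4, search left half
lo=0, hi=0, mid=0, arr[mid]=4 -> Found target at index 0!

Binary search finds 4 at index 0 after 3 comparisons. The search repeatedly halves the search space by comparing with the middle element.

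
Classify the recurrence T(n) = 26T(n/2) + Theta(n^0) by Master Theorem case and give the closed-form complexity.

Master Theorem for T(n) = 26T(n/2) + O(n^0):

a = 26, b = 2, c = 0
log_b(a) = log_2(26) = 4.7004

Case 1: c = 0 < log_2(26) = 4.7004
T(n) = O(n^(log_2 26))

For T(n) = 26T(n/2) + O(n^0): log_2(26) = 4.7004. This is Case 1 of the Master Theorem (c < log_b(a), work dominated by leaves), giving O(n^(log_2 26)).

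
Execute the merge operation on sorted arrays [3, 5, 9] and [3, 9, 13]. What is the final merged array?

Merging process:

Compare 3 vs 3: take 3 from left. Merged: [3]
Compare 5 vs 3: take 3 from right. Merged: [3, 3]
Compare 5 vs 9: take 5 from left. Merged: [3, 3, 5]
Compare 9 vs 9: take 9 from left. Merged: [3, 3, 5, 9]
Append remaining from right: [9, 13]. Merged: [3, 3, 5, 9, 9, 13]

Final merged array: [3, 3, 5, 9, 9, 13]
Total comparisons: 4

The merged array is [3, 3, 5, 9, 9, 13], requiring 4 comparisons. The merge step runs in O(n) time where n is the total number of elements.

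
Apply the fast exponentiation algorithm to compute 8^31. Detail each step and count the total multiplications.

Computing 8^31 by squaring (build up from 8^1; each line after the first costs one multiplication):

8^1 = 8
8^2 = (8^1)^2 = 8^2 = 64
8^3 = 8 * 8^2 = 8 * 64 = 512
8^6 = (8^3)^2 = 512^2 = 262144
8^7 = 8 * 8^6 = 8 * 262144 = 2097152
8^14 = (8^7)^2 = 2097152^2 = 4398046511104
8^15 = 8 * 8^14 = 8 * 4398046511104 = 35184372088832
8^30 = (8^15)^2 = 35184372088832^2 = 1237940039285380274899124224
8^31 = 8 * 8^30 = 8 * 1237940039285380274899124224 = 9903520314283042199192993792

Result: 9903520314283042199192993792
Multiplications needed: 8 (8 lines after 8^1)

8^31 = 9903520314283042199192993792. Using exponentiation by squaring, this requires 8 multiplications. The key idea: if the exponent is even, square the half-power; if odd, multiply by the base once.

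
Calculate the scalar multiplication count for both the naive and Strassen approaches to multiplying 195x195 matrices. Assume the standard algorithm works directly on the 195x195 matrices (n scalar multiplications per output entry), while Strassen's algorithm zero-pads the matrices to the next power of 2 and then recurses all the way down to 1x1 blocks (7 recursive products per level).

Matrix multiplication for 195x195 matrices:

Strassen's algorithm requires power-of-2 dimensions. Pad 195x195 to 256x256 (next power of 2).

Standard algorithm: 195^3 = 7414875 multiplications
Strassen's algorithm: 7^(log2(256)) = 7^8 = 5764801 multiplications
Savings: 7414875 - 5764801 = 1650074 multiplications

Standard: 7414875 multiplications (195^3). Strassen: 5764801 multiplications (7^8, after padding to 256x256). Strassen reduces 8 recursive multiplications to 7 at each level.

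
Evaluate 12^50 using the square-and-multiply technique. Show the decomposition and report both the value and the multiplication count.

Computing 12^50 by squaring (build up from 12^1; each line after the first costs one multiplication):

12^1 = 12
12^2 = (12^1)^2 = 12^2 = 144
12^3 = 12 * 12^2 = 12 * 144 = 1728
12^6 = (12^3)^2 = 1728^2 = 2985984
12^12 = (12^6)^2 = 2985984^2 = 8916100448256
12^24 = (12^12)^2 = 8916100448256^2 = 79496847203390844133441536
12^25 = 12 * 12^24 = 12 * 79496847203390844133441536 = 953962166440690129601298432
12^50 = (12^25)^2 = 953962166440690129601298432^2 = 910043815000214977332758527534256632492715260325658624

Result: 910043815000214977332758527534256632492715260325658624
Multiplications needed: 7 (7 lines after 12^1)

12^50 = 910043815000214977332758527534256632492715260325658624. Using exponentiation by squaring, this requires 7 multiplications. The key idea: if the exponent is even, square the half-power; if odd, multiply by the base once.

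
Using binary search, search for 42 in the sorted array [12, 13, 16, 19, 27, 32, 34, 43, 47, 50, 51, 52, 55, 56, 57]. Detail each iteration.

Binary search for 42 in [12, 13, 16, 19, 27, 32, 34, 43, 47, 50, 51, 52, 55, 56, 57]:

lo=0, hi=14, mid=7, arr[mid]=43 -> 43 > 42, search left half
lo=0, hi=6, mid=3, arr[mid]=19 -> 19 < 42, search right half
lo=4, hi=6, mid=5, arr[mid]=32 -> 32 < 42, search right half
lo=6, hi=6, mid=6, arr[mid]=34 -> 34 < 42, search right half
lo=7 > hi=6, target 42 not found

Binary search determines that 42 is not in the array after 4 comparisons. The search space was exhausted without finding the target.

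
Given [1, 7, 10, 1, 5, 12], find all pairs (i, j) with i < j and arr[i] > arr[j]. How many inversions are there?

Finding inversions in [1, 7, 10, 1, 5, 12]:

(1, 3): arr[1]=7 > arr[3]=1
(1, 4): arr[1]=7 > arr[4]=5
(2, 3): arr[2]=10 > arr[3]=1
(2, 4): arr[2]=10 > arr[4]=5

Total inversions: 4

The array has 4 inversion(s): (1,3), (1,4), (2,3), (2,4). Each pair (i,j) satisfies i < j and arr[i] > arr[j].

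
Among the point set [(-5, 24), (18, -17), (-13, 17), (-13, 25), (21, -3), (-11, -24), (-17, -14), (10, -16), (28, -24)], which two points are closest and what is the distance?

Computing all pairwise distances among 9 points:

d((-5, 24), (18, -17)) = 47.0106
d((-5, 24), (-13, 17)) = 10.6301
d((-5, 24), (-13, 25)) = 8.0623
d((-5, 24), (21, -3)) = 37.4833
d((-5, 24), (-11, -24)) = 48.3735
d((-5, 24), (-17, -14)) = 39.8497
d((-5, 24), (10, -16)) = 42.72
d((-5, 24), (28, -24)) = 58.2495
d((18, -17), (-13, 17)) = 46.0109
d((18, -17), (-13, 25)) = 52.2015
d((18, -17), (21, -3)) = 14.3178
d((18, -17), (-11, -24)) = 29.8329
d((18, -17), (-17, -14)) = 35.1283
d((18, -17), (10, -16)) = 8.0623
d((18, -17), (28, -24)) = 12.2066
d((-13, 17), (-13, 25)) = 8.0 <-- minimum
d((-13, 17), (21, -3)) = 39.4462
d((-13, 17), (-11, -24)) = 41.0488
d((-13, 17), (-17, -14)) = 31.257
d((-13, 17), (10, -16)) = 40.2244
d((-13, 17), (28, -24)) = 57.9828
d((-13, 25), (21, -3)) = 44.0454
d((-13, 25), (-11, -24)) = 49.0408
d((-13, 25), (-17, -14)) = 39.2046
d((-13, 25), (10, -16)) = 47.0106
d((-13, 25), (28, -24)) = 63.8905
d((21, -3), (-11, -24)) = 38.2753
d((21, -3), (-17, -14)) = 39.5601
d((21, -3), (10, -16)) = 17.0294
d((21, -3), (28, -24)) = 22.1359
d((-11, -24), (-17, -14)) = 11.6619
d((-11, -24), (10, -16)) = 22.4722
d((-11, -24), (28, -24)) = 39.0
d((-17, -14), (10, -16)) = 27.074
d((-17, -14), (28, -24)) = 46.0977
d((10, -16), (28, -24)) = 19.6977

Closest pair: (-13, 17) and (-13, 25) with distance 8.0

The closest pair is (-13, 17) and (-13, 25) with Euclidean distance 8.0. For 9 points, brute-force pairwise comparison is shown above. For large n, the divide-and-conquer algorithm (sort by x, recurse on halves, check the dividing strip) achieves O(n log n).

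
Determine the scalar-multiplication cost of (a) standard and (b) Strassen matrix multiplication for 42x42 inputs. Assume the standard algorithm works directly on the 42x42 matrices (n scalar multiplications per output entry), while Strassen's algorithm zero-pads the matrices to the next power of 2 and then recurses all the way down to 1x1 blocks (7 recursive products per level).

Matrix multiplication for 42x42 matrices:

Strassen's algorithm requires power-of-2 dimensions. Pad 42x42 to 64x64 (next power of 2).

Standard algorithm: 42^3 = 74088 multiplications
Strassen's algorithm: 7^(log2(64)) = 7^6 = 117649 multiplications
Difference: 74088 - 117649 = -43561 (Strassen uses MORE here due to padding overhead — for small or just-over-power-of-2 n, padding can outweigh the per-level savings)

Standard: 74088 multiplications (42^3). Strassen: 117649 multiplications (7^6, after padding to 64x64). Strassen reduces 8 recursive multiplications to 7 at each level.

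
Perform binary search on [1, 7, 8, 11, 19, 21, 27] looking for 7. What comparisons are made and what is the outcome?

Binary search for 7 in [1, 7, 8, 11, 19, 21, 27]:

lo=0, hi=6, mid=3, arr[mid]=11 -> 11 > 7, search left half
lo=0, hi=2, mid=1, arr[mid]=7 -> Found target at index 1!

Binary search finds 7 at index 1 after 2 comparisons. The search repeatedly halves the search space by comparing with the middle element.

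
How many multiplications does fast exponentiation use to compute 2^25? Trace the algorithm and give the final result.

Computing 2^25 by squaring (build up from 2^1; each line after the first costs one multiplication):

2^1 = 2
2^2 = (2^1)^2 = 2^2 = 4
2^3 = 2 * 2^2 = 2 * 4 = 8
2^6 = (2^3)^2 = 8^2 = 64
2^12 = (2^6)^2 = 64^2 = 4096
2^24 = (2^12)^2 = 4096^2 = 16777216
2^25 = 2 * 2^24 = 2 * 16777216 = 33554432

Result: 33554432
Multiplications needed: 6 (6 lines after 2^1)

2^25 = 33554432. Using exponentiation by squaring, this requires 6 multiplications. The key idea: if the exponent is even, square the half-power; if odd, multiply by the base once.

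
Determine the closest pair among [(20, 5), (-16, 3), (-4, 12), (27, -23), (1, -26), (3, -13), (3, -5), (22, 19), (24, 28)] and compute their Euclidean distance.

Computing all pairwise distances among 9 points:

d((20, 5), (-16, 3)) = 36.0555
d((20, 5), (-4, 12)) = 25.0
d((20, 5), (27, -23)) = 28.8617
d((20, 5), (1, -26)) = 36.3593
d((20, 5), (3, -13)) = 24.7588
d((20, 5), (3, -5)) = 19.7231
d((20, 5), (22, 19)) = 14.1421
d((20, 5), (24, 28)) = 23.3452
d((-16, 3), (-4, 12)) = 15.0
d((-16, 3), (27, -23)) = 50.2494
d((-16, 3), (1, -26)) = 33.6155
d((-16, 3), (3, -13)) = 24.8395
d((-16, 3), (3, -5)) = 20.6155
d((-16, 3), (22, 19)) = 41.2311
d((-16, 3), (24, 28)) = 47.1699
d((-4, 12), (27, -23)) = 46.7547
d((-4, 12), (1, -26)) = 38.3275
d((-4, 12), (3, -13)) = 25.9615
d((-4, 12), (3, -5)) = 18.3848
d((-4, 12), (22, 19)) = 26.9258
d((-4, 12), (24, 28)) = 32.249
d((27, -23), (1, -26)) = 26.1725
d((27, -23), (3, -13)) = 26.0
d((27, -23), (3, -5)) = 30.0
d((27, -23), (22, 19)) = 42.2966
d((27, -23), (24, 28)) = 51.0882
d((1, -26), (3, -13)) = 13.1529
d((1, -26), (3, -5)) = 21.095
d((1, -26), (22, 19)) = 49.6588
d((1, -26), (24, 28)) = 58.6941
d((3, -13), (3, -5)) = 8.0 <-- minimum
d((3, -13), (22, 19)) = 37.2156
d((3, -13), (24, 28)) = 46.0652
d((3, -5), (22, 19)) = 30.6105
d((3, -5), (24, 28)) = 39.1152
d((22, 19), (24, 28)) = 9.2195

Closest pair: (3, -13) and (3, -5) with distance 8.0

The closest pair is (3, -13) and (3, -5) with Euclidean distance 8.0. For 9 points, brute-force pairwise comparison is shown above. For large n, the divide-and-conquer algorithm (sort by x, recurse on halves, check the dividing strip) achieves O(n log n).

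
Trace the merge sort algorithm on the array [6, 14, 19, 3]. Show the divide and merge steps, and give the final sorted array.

Merge sort trace:

Split: [6, 14, 19, 3] -> [6, 14] and [19, 3]
  Split: [6, 14] -> [6] and [14]
  Merge: [6] + [14] -> [6, 14]
  Split: [19, 3] -> [19] and [3]
  Merge: [19] + [3] -> [3, 19]
Merge: [6, 14] + [3, 19] -> [3, 6, 14, 19]

Final sorted array: [3, 6, 14, 19]

The merge sort proceeds by recursively splitting the array and merging sorted halves.
After all merges, the sorted array is [3, 6, 14, 19].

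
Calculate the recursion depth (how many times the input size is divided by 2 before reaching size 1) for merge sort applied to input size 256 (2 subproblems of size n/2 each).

For divide and conquer with division factor 2:

Problem sizes at each level:
Level 0: 256
Level 1: 128
Level 2: 64
Level 3: 32
Level 4: 16
Level 5: 8
Level 6: 4
Level 7: 2
Level 8: 1

The root is level 0 and the size-1 base case is level 8 (the tree spans levels 0 through 8, i.e. 9 levels counting the root), so the depth is the number of divisions: log_2(256) = 8

The recursion tree depth is log_2(256) = 8. At each level, the problem size is divided by 2, so it takes 8 divisions to reduce to a base case of size 1. The algorithm makes 2 recursive calls at each level.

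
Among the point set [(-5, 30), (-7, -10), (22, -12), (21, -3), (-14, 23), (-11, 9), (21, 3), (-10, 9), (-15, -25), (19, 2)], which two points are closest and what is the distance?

Computing all pairwise distances among 10 points:

d((-5, 30), (-7, -10)) = 40.05
d((-5, 30), (22, -12)) = 49.93
d((-5, 30), (21, -3)) = 42.0119
d((-5, 30), (-14, 23)) = 11.4018
d((-5, 30), (-11, 9)) = 21.8403
d((-5, 30), (21, 3)) = 37.4833
d((-5, 30), (-10, 9)) = 21.587
d((-5, 30), (-15, -25)) = 55.9017
d((-5, 30), (19, 2)) = 36.8782
d((-7, -10), (22, -12)) = 29.0689
d((-7, -10), (21, -3)) = 28.8617
d((-7, -10), (-14, 23)) = 33.7343
d((-7, -10), (-11, 9)) = 19.4165
d((-7, -10), (21, 3)) = 30.8707
d((-7, -10), (-10, 9)) = 19.2354
d((-7, -10), (-15, -25)) = 17.0
d((-7, -10), (19, 2)) = 28.6356
d((22, -12), (21, -3)) = 9.0554
d((22, -12), (-14, 23)) = 50.2096
d((22, -12), (-11, 9)) = 39.1152
d((22, -12), (21, 3)) = 15.0333
d((22, -12), (-10, 9)) = 38.2753
d((22, -12), (-15, -25)) = 39.2173
d((22, -12), (19, 2)) = 14.3178
d((21, -3), (-14, 23)) = 43.6005
d((21, -3), (-11, 9)) = 34.176
d((21, -3), (21, 3)) = 6.0
d((21, -3), (-10, 9)) = 33.2415
d((21, -3), (-15, -25)) = 42.19
d((21, -3), (19, 2)) = 5.3852
d((-14, 23), (-11, 9)) = 14.3178
d((-14, 23), (21, 3)) = 40.3113
d((-14, 23), (-10, 9)) = 14.5602
d((-14, 23), (-15, -25)) = 48.0104
d((-14, 23), (19, 2)) = 39.1152
d((-11, 9), (21, 3)) = 32.5576
d((-11, 9), (-10, 9)) = 1.0 <-- minimum
d((-11, 9), (-15, -25)) = 34.2345
d((-11, 9), (19, 2)) = 30.8058
d((21, 3), (-10, 9)) = 31.5753
d((21, 3), (-15, -25)) = 45.607
d((21, 3), (19, 2)) = 2.2361
d((-10, 9), (-15, -25)) = 34.3657
d((-10, 9), (19, 2)) = 29.8329
d((-15, -25), (19, 2)) = 43.4166

Closest pair: (-11, 9) and (-10, 9) with distance 1.0

The closest pair is (-11, 9) and (-10, 9) with Euclidean distance 1.0. For 10 points, brute-force pairwise comparison is shown above. For large n, the divide-and-conquer algorithm (sort by x, recurse on halves, check the dividing strip) achieves O(n log n).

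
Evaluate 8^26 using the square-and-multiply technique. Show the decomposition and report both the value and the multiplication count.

Computing 8^26 by squaring (build up from 8^1; each line after the first costs one multiplication):

8^1 = 8
8^2 = (8^1)^2 = 8^2 = 64
8^3 = 8 * 8^2 = 8 * 64 = 512
8^6 = (8^3)^2 = 512^2 = 262144
8^12 = (8^6)^2 = 262144^2 = 68719476736
8^13 = 8 * 8^12 = 8 * 68719476736 = 549755813888
8^26 = (8^13)^2 = 549755813888^2 = 302231454903657293676544

Result: 302231454903657293676544
Multiplications needed: 6 (6 lines after 8^1)

8^26 = 302231454903657293676544. Using exponentiation by squaring, this requires 6 multiplications. The key idea: if the exponent is even, square the half-power; if odd, multiply by the base once.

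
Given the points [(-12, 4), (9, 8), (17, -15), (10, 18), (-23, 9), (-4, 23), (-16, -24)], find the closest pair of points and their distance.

Computing all pairwise distances among 7 points:

d((-12, 4), (9, 8)) = 21.3776
d((-12, 4), (17, -15)) = 34.6699
d((-12, 4), (10, 18)) = 26.0768
d((-12, 4), (-23, 9)) = 12.083
d((-12, 4), (-4, 23)) = 20.6155
d((-12, 4), (-16, -24)) = 28.2843
d((9, 8), (17, -15)) = 24.3516
d((9, 8), (10, 18)) = 10.0499 <-- minimum
d((9, 8), (-23, 9)) = 32.0156
d((9, 8), (-4, 23)) = 19.8494
d((9, 8), (-16, -24)) = 40.6079
d((17, -15), (10, 18)) = 33.7343
d((17, -15), (-23, 9)) = 46.6476
d((17, -15), (-4, 23)) = 43.4166
d((17, -15), (-16, -24)) = 34.2053
d((10, 18), (-23, 9)) = 34.2053
d((10, 18), (-4, 23)) = 14.8661
d((10, 18), (-16, -24)) = 49.3964
d((-23, 9), (-4, 23)) = 23.6008
d((-23, 9), (-16, -24)) = 33.7343
d((-4, 23), (-16, -24)) = 48.5077

Closest pair: (9, 8) and (10, 18) with distance 10.0499

The closest pair is (9, 8) and (10, 18) with Euclidean distance 10.0499. For 7 points, brute-force pairwise comparison is shown above. For large n, the divide-and-conquer algorithm (sort by x, recurse on halves, check the dividing strip) achieves O(n log n).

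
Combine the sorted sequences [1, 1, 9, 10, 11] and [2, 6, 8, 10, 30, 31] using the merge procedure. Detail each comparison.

Merging process:

Compare 1 vs 2: take 1 from left. Merged: [1]
Compare 1 vs 2: take 1 from left. Merged: [1, 1]
Compare 9 vs 2: take 2 from right. Merged: [1, 1, 2]
Compare 9 vs 6: take 6 from right. Merged: [1, 1, 2, 6]
Compare 9 vs 8: take 8 from right. Merged: [1, 1, 2, 6, 8]
Compare 9 vs 10: take 9 from left. Merged: [1, 1, 2, 6, 8, 9]
Compare 10 vs 10: take 10 from left. Merged: [1, 1, 2, 6, 8, 9, 10]
Compare 11 vs 10: take 10 from right. Merged: [1, 1, 2, 6, 8, 9, 10, 10]
Compare 11 vs 30: take 11 from left. Merged: [1, 1, 2, 6, 8, 9, 10, 10, 11]
Append remaining from right: [30, 31]. Merged: [1, 1, 2, 6, 8, 9, 10, 10, 11, 30, 31]

Final merged array: [1, 1, 2, 6, 8, 9, 10, 10, 11, 30, 31]
Total comparisons: 9

The merged array is [1, 1, 2, 6, 8, 9, 10, 10, 11, 30, 31], requiring 9 comparisons. The merge step runs in O(n) time where n is the total number of elements.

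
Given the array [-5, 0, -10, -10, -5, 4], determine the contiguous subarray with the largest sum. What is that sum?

Using Kadane's algorithm on [-5, 0, -10, -10, -5, 4]:

Scanning through the array:
Position 1 (value 0): max_ending_here = 0, max_so_far = 0
Position 2 (value -10): max_ending_here = -10, max_so_far = 0
Position 3 (value -10): max_ending_here = -10, max_so_far = 0
Position 4 (value -5): max_ending_here = -5, max_so_far = 0
Position 5 (value 4): max_ending_here = 4, max_so_far = 4

Maximum subarray: [4]
Maximum sum: 4

The maximum subarray is [4] with sum 4. This subarray runs from index 5 to index 5.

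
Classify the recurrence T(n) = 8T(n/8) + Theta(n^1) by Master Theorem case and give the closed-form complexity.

Master Theorem for T(n) = 8T(n/8) + O(n^1):

a = 8, b = 8, c = 1
log_b(a) = log_8(8) = 1.0000

Case 2: c = 1 = log_8(8) = 1.0000
T(n) = O(n^1 log n) = O(n log n)

For T(n) = 8T(n/8) + O(n^1): log_8(8) = 1.0000. This is Case 2 of the Master Theorem (c = log_b(a), equal work at all levels), giving O(n log n).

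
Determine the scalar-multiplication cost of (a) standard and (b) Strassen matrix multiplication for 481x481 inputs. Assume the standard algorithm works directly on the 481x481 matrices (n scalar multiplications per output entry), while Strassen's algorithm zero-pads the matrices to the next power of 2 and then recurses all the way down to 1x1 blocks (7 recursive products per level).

Matrix multiplication for 481x481 matrices:

Strassen's algorithm requires power-of-2 dimensions. Pad 481x481 to 512x512 (next power of 2).

Standard algorithm: 481^3 = 111284641 multiplications
Strassen's algorithm: 7^(log2(512)) = 7^9 = 40353607 multiplications
Savings: 111284641 - 40353607 = 70931034 multiplications

Standard: 111284641 multiplications (481^3). Strassen: 40353607 multiplications (7^9, after padding to 512x512). Strassen reduces 8 recursive multiplications to 7 at each level.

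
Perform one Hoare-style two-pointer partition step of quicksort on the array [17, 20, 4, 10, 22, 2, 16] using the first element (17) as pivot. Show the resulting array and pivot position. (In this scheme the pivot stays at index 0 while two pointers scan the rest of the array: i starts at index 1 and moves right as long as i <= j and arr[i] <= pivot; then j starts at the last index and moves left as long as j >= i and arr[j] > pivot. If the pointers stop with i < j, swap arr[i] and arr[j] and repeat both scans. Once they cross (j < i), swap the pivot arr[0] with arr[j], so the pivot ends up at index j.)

Hoare-style two-pointer partition with pivot = 17:

Initial array: [17, 20, 4, 10, 22, 2, 16]

Pointers start at i = 1, j = 6.
i stops at index 1 (arr[1]=20 > 17), j stops at index 6 (arr[6]=16 <= 17): swap arr[1] and arr[6], array becomes [17, 16, 4, 10, 22, 2, 20]
i stops at index 4 (arr[4]=22 > 17), j stops at index 5 (arr[5]=2 <= 17): swap arr[4] and arr[5], array becomes [17, 16, 4, 10, 2, 22, 20]
i ends at 5, j ends at 4: the pointers have crossed (j < i), so scanning stops.

Swap pivot arr[0] with arr[4] to place pivot at position 4: [2, 16, 4, 10, 17, 22, 20]
Pivot position: 4

After partitioning with pivot 17, the array becomes [2, 16, 4, 10, 17, 22, 20]. The pivot is placed at index 4. All elements to the left of the pivot are <= 17, and all elements to the right are > 17.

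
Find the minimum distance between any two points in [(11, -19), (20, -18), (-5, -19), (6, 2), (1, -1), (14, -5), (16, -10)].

Computing all pairwise distances among 7 points:

d((11, -19), (20, -18)) = 9.0554
d((11, -19), (-5, -19)) = 16.0
d((11, -19), (6, 2)) = 21.587
d((11, -19), (1, -1)) = 20.5913
d((11, -19), (14, -5)) = 14.3178
d((11, -19), (16, -10)) = 10.2956
d((20, -18), (-5, -19)) = 25.02
d((20, -18), (6, 2)) = 24.4131
d((20, -18), (1, -1)) = 25.4951
d((20, -18), (14, -5)) = 14.3178
d((20, -18), (16, -10)) = 8.9443
d((-5, -19), (6, 2)) = 23.7065
d((-5, -19), (1, -1)) = 18.9737
d((-5, -19), (14, -5)) = 23.6008
d((-5, -19), (16, -10)) = 22.8473
d((6, 2), (1, -1)) = 5.831
d((6, 2), (14, -5)) = 10.6301
d((6, 2), (16, -10)) = 15.6205
d((1, -1), (14, -5)) = 13.6015
d((1, -1), (16, -10)) = 17.4929
d((14, -5), (16, -10)) = 5.3852 <-- minimum

Closest pair: (14, -5) and (16, -10) with distance 5.3852

The closest pair is (14, -5) and (16, -10) with Euclidean distance 5.3852. For 7 points, brute-force pairwise comparison is shown above. For large n, the divide-and-conquer algorithm (sort by x, recurse on halves, check the dividing strip) achieves O(n log n).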